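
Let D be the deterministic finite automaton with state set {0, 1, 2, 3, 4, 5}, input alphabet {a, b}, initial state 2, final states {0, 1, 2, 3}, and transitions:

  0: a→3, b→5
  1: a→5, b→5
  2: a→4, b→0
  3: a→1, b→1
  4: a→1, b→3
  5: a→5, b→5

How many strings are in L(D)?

The useful subgraph on states {0, 1, 2, 3, 4} is acyclic, so L(D) is finite; the longest accepting path visits 4 useful states, giving maximum string length 3.
Counting accepting paths from 2 by length: 1 of length 0, 1 of length 1, 3 of length 2, 4 of length 3. Total 9.

9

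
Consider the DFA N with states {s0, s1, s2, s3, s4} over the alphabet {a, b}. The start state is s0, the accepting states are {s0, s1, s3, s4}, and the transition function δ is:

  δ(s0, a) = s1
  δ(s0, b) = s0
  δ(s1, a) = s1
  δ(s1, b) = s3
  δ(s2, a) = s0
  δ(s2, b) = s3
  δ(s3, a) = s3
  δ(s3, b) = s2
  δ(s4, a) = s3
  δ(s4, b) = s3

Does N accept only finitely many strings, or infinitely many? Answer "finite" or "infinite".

infinite

State s0 is reachable from the start and can reach an accepting state, and it lies on the cycle s0 → s0.
Traversing that cycle any number of times yields accepted strings of unbounded length, so the language is infinite.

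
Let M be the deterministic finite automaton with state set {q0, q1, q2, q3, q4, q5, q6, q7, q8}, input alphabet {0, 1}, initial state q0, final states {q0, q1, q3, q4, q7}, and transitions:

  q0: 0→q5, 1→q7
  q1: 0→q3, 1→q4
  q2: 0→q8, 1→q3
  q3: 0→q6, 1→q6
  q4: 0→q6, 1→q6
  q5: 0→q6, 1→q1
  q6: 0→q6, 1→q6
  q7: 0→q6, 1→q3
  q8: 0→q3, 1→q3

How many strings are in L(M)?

The useful subgraph on states {q0, q1, q3, q4, q5, q7} is acyclic, so L(M) is finite; the longest accepting path visits 4 useful states, giving maximum string length 3.
Counting accepting paths from q0 by length: 1 of length 0, 1 of length 1, 2 of length 2, 2 of length 3. Total 6.

6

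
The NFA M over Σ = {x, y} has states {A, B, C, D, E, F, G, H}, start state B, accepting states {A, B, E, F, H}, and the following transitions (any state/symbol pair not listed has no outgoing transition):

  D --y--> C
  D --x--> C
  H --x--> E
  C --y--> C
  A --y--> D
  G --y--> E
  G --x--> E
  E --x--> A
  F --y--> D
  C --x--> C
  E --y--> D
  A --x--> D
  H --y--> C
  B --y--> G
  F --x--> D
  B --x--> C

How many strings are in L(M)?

5

The useful subgraph on states {A, B, E, G} is acyclic, so L(M) is finite; the longest accepting path visits 4 useful states, giving maximum string length 3.
Counting accepting paths from B by length: 1 of length 0, 2 of length 2, 2 of length 3. Total 5.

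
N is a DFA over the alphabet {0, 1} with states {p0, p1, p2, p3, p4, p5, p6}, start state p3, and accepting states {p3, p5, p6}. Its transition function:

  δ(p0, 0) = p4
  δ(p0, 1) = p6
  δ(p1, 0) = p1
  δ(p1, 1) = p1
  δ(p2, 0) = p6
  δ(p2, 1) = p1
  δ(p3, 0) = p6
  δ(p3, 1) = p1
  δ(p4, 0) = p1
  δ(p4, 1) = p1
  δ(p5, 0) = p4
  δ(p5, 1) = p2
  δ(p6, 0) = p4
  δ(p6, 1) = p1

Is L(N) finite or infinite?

The useful states (reachable from p3 and able to reach an accepting state) are {p3, p6}.
Restricted to these states the transition graph has no cycle, so every accepting path has bounded length and L is finite.

finite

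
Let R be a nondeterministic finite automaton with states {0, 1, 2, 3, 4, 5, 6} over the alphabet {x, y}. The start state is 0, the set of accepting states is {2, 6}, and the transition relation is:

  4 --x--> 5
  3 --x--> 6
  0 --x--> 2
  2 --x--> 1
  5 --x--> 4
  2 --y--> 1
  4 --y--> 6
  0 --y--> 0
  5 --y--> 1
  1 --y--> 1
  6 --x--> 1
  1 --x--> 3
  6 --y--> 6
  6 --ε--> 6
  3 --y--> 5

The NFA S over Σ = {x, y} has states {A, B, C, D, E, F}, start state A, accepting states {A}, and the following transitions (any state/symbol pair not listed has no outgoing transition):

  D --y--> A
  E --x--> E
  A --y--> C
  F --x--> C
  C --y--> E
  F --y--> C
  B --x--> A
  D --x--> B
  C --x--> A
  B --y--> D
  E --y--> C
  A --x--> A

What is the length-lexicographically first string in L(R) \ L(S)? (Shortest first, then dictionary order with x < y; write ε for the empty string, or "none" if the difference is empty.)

The string yyx is accepted by R but not by S.
No shorter string lies in the difference, and yyx is the lexicographically first length-3 string in L(R) \ L(S).

yyx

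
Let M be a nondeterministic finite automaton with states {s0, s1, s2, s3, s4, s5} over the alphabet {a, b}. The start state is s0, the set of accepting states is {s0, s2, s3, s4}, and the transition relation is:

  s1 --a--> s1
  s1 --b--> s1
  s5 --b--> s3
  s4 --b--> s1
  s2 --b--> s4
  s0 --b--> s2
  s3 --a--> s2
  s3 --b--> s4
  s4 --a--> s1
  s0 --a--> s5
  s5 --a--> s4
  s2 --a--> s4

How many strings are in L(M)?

10

The useful subgraph on states {s0, s2, s3, s4, s5} is acyclic, so L(M) is finite; the longest accepting path visits 5 useful states, giving maximum string length 4.
Counting accepting paths from s0 by length: 1 of length 0, 1 of length 1, 4 of length 2, 2 of length 3, 2 of length 4. Total 10.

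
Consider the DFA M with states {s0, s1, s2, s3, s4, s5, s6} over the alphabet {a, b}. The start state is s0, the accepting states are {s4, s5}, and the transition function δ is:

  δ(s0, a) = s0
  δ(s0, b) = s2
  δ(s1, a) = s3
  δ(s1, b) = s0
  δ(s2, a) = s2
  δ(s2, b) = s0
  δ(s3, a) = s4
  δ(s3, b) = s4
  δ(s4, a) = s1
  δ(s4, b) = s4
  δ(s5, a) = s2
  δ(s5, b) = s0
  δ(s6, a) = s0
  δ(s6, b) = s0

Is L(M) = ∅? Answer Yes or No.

Yes

The states reachable from the start state are {s0, s2}.
None of the accepting states {s4, s5} is reachable, so no string is accepted and L(M) = ∅.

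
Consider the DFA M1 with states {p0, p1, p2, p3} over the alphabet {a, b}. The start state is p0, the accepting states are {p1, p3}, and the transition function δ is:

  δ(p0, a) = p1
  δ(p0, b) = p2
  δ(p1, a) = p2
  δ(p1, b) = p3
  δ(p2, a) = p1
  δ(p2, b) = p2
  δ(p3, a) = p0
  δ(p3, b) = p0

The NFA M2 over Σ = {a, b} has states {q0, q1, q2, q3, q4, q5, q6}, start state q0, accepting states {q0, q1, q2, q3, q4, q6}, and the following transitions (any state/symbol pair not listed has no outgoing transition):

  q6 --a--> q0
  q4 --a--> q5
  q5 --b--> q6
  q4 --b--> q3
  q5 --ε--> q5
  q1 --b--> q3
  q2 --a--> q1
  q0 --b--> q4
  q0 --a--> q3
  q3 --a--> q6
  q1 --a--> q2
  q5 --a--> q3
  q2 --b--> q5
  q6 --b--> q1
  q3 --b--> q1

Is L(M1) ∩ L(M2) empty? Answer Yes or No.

The string a is accepted by both M1 and M2.
Hence L(M1) ∩ L(M2) ≠ ∅.

No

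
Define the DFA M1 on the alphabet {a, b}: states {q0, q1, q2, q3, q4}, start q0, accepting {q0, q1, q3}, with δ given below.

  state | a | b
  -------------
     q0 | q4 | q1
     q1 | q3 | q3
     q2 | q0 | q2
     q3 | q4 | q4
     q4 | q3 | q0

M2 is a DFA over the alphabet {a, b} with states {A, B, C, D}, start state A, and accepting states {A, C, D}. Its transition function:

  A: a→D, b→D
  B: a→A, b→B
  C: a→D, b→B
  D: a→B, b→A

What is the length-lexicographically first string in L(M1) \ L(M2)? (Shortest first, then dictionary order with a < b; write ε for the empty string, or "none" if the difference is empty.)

The string aa is accepted by M1 but not by M2.
No shorter string lies in the difference, and aa is the lexicographically first length-2 string in L(M1) \ L(M2).

aa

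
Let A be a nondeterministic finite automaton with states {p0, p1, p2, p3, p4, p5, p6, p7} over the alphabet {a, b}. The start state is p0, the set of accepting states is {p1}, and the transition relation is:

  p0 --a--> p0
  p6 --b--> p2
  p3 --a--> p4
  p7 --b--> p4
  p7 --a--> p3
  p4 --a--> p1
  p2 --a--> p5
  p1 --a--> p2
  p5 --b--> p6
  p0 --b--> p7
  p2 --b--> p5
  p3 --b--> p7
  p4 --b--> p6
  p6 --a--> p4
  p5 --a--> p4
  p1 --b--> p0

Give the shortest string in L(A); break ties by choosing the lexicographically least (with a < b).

A breadth-first search from p0 reaches an accepting state first via the path p0 → p7 → p4 → p1 on input bba.
No string of length < 3 is accepted (BFS exhausts all shorter strings without reaching an accepting state), and bba is the lexicographically least accepting string of length 3.

bba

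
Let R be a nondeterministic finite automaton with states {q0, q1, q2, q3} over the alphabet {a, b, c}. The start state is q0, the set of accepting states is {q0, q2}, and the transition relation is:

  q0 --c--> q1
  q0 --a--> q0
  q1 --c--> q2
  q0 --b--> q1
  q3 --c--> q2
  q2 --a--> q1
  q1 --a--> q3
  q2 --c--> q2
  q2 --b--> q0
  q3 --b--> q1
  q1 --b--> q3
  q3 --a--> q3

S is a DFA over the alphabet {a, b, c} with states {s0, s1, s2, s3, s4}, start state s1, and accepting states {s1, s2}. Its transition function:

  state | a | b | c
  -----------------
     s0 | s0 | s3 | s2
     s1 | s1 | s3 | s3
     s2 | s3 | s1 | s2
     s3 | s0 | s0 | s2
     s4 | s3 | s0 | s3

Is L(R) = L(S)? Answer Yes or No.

Exploring the product automaton R × S from the start pair (q0, s1), following both machines on each input symbol, reaches 4 state pairs: (q0, s1), (q1, s3), (q3, s0), (q2, s2).
R accepts in {q0, q2} and S accepts in {s1, s2}. In every reachable pair the two components are either both accepting — (q0, s1), (q2, s2) — or both non-accepting, so no string is accepted by exactly one of the machines: L(R) \ L(S) and L(S) \ L(R) are both empty.
Hence every string is accepted by R iff it is accepted by S, and the two languages coincide.

Yes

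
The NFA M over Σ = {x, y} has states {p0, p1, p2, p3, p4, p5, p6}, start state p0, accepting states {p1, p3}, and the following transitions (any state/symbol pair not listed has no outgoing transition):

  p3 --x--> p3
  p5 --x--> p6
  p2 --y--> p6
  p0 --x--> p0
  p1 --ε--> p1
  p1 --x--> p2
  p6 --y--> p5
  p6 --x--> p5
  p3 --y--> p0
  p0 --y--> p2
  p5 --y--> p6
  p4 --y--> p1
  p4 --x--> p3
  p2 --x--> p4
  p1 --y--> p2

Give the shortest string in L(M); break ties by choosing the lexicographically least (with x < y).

A breadth-first search from p0 reaches an accepting state first via the path p0 → p2 → p4 → p3 on input yxx.
No string of length < 3 is accepted (BFS exhausts all shorter strings without reaching an accepting state), and yxx is the lexicographically least accepting string of length 3.

yxx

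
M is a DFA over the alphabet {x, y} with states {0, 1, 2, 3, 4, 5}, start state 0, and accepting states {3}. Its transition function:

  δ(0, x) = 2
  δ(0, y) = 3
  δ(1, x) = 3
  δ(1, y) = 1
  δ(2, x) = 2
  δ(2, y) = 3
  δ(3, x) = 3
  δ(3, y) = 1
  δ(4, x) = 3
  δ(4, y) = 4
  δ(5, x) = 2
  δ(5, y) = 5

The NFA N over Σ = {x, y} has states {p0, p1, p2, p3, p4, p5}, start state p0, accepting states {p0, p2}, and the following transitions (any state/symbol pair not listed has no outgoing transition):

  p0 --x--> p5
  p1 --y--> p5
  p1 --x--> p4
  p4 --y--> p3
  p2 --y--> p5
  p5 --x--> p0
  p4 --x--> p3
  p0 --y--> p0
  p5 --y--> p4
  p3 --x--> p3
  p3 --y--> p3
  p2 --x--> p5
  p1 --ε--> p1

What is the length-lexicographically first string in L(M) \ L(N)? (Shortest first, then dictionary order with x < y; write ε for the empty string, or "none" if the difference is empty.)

The string xy is accepted by M but not by N.
No shorter string lies in the difference, and xy is the lexicographically first length-2 string in L(M) \ L(N).

xy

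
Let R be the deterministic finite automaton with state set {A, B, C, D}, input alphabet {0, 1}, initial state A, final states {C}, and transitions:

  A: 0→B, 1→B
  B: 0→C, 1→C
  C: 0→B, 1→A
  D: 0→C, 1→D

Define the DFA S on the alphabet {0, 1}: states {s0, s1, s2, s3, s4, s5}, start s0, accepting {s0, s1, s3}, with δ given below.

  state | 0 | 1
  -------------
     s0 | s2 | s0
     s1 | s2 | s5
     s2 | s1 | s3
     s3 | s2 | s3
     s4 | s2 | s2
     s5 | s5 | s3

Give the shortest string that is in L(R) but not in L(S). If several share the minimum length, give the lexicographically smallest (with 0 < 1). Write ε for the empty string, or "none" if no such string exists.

The string 10 is accepted by R but not by S.
No shorter string lies in the difference, and 10 is the lexicographically first length-2 string in L(R) \ L(S).

10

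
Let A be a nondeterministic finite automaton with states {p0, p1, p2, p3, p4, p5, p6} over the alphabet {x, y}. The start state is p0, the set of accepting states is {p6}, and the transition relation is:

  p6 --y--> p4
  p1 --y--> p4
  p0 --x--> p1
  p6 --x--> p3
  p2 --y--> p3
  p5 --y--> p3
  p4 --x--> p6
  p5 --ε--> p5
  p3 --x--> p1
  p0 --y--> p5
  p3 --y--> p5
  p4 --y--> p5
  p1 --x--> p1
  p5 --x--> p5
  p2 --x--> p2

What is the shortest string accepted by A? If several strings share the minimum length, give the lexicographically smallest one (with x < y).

xyx

A breadth-first search from p0 reaches an accepting state first via the path p0 → p1 → p4 → p6 on input xyx.
No string of length < 3 is accepted (BFS exhausts all shorter strings without reaching an accepting state), and xyx is the lexicographically least accepting string of length 3.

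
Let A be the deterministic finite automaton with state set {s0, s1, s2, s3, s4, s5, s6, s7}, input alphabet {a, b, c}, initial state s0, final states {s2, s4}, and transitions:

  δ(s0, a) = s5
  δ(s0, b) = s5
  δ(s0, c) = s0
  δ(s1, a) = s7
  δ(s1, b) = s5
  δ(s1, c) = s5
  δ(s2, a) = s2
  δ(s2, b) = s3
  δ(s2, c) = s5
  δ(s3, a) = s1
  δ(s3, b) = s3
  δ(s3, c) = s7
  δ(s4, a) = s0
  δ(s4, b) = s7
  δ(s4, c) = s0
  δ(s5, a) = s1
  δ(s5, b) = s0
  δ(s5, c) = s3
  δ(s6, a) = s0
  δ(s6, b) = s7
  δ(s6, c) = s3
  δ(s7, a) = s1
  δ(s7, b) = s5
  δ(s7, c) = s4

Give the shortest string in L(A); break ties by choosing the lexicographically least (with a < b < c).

A breadth-first search from s0 reaches an accepting state first via the path s0 → s5 → s1 → s7 → s4 on input aaac.
No string of length < 4 is accepted (BFS exhausts all shorter strings without reaching an accepting state), and aaac is the lexicographically least accepting string of length 4.

aaac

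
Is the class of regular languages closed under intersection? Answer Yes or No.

Run DFAs for L₁ and L₂ in parallel: the product automaton with state set Q₁ × Q₂, start (q₁, q₂) and accepting set F₁ × F₂ recognises L₁ ∩ L₂.
So the regular languages are closed under intersection.

Yes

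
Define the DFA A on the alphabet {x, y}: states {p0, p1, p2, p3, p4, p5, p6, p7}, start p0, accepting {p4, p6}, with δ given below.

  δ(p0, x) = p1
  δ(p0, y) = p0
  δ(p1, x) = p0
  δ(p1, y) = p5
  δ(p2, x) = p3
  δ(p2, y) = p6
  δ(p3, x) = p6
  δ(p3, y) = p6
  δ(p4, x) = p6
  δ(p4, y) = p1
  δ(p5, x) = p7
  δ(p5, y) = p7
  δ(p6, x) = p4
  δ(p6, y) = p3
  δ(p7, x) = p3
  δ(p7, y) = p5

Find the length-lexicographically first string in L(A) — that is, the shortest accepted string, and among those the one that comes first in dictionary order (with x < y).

xyxxx

A breadth-first search from p0 reaches an accepting state first via the path p0 → p1 → p5 → p7 → p3 → p6 on input xyxxx.
No string of length < 5 is accepted (BFS exhausts all shorter strings without reaching an accepting state), and xyxxx is the lexicographically least accepting string of length 5.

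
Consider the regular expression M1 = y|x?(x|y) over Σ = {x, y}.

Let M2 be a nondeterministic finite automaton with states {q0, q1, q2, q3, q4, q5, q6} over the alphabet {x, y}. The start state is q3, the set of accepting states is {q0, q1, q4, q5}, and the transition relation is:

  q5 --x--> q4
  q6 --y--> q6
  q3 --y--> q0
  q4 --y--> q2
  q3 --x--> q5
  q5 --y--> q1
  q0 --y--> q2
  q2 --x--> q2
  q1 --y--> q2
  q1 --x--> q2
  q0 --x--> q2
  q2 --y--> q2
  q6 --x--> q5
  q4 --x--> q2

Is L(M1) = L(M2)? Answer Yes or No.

Converting the expression M1 to a DFA (subset construction, then merging equivalent states) gives the minimal DFA with states {r0, r1, r2, r3}, start state r0, accepting states {r1, r2} and transitions r0: x→r1, y→r2; r1: x→r2, y→r2; r2: x→r3, y→r3; r3: x→r3, y→r3.
Exploring the product automaton M1 × M2 from the start pair (r0, q3), following both machines on each input symbol, reaches 6 state pairs: (r0, q3), (r1, q5), (r2, q0), (r2, q4), (r2, q1), (r3, q2).
M1 accepts in {r1, r2} and M2 accepts in {q0, q1, q4, q5}. In every reachable pair the two components are either both accepting — (r1, q5), (r2, q0), (r2, q4), (r2, q1) — or both non-accepting, so no string is accepted by exactly one of the machines: L(M1) \ L(M2) and L(M2) \ L(M1) are both empty.
Hence every string is accepted by M1 iff it is accepted by M2, and the two languages coincide.

Yes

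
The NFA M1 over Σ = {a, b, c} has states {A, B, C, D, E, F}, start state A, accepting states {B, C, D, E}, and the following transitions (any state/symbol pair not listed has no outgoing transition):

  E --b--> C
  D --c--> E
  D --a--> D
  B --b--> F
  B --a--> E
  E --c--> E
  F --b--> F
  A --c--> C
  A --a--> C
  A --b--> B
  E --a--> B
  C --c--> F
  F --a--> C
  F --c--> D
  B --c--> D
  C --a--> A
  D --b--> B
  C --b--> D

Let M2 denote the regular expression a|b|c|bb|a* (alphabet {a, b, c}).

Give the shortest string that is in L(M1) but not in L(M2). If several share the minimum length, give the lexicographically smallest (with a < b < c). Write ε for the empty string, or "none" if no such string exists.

ab

The string ab is accepted by M1 but not by M2.
No shorter string lies in the difference, and ab is the lexicographically first length-2 string in L(M1) \ L(M2).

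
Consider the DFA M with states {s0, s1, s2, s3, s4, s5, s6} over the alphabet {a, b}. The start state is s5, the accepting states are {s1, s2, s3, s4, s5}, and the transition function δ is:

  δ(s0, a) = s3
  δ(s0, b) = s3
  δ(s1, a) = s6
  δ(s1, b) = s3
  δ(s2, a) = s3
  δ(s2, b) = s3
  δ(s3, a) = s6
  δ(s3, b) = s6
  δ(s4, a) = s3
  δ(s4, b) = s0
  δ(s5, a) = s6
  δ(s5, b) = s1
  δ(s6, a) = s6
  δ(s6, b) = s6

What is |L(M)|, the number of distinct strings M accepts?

3

The useful subgraph on states {s1, s3, s5} is acyclic, so L(M) is finite; the longest accepting path visits 3 useful states, giving maximum string length 2.
Counting accepting paths from s5 by length: 1 of length 0, 1 of length 1, 1 of length 2. Total 3.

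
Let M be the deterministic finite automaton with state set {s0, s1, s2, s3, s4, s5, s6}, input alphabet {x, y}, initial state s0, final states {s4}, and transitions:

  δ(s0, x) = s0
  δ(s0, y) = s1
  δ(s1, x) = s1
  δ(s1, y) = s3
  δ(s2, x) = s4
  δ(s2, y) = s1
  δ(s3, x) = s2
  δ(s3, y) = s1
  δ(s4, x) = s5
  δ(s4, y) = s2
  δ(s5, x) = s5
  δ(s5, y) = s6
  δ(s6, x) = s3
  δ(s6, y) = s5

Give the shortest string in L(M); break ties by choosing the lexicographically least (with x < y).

yyxx

A breadth-first search from s0 reaches an accepting state first via the path s0 → s1 → s3 → s2 → s4 on input yyxx.
No string of length < 4 is accepted (BFS exhausts all shorter strings without reaching an accepting state), and yyxx is the lexicographically least accepting string of length 4.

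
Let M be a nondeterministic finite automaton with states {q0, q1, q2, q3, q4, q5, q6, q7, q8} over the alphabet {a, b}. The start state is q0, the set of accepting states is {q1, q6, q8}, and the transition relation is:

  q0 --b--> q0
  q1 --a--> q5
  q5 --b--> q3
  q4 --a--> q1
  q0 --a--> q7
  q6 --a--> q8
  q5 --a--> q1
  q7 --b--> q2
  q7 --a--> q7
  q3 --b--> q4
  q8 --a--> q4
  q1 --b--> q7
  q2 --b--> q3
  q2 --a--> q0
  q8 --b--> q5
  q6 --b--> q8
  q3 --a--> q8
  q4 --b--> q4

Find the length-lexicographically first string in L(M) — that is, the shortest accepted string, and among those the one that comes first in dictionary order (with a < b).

abba

A breadth-first search from q0 reaches an accepting state first via the path q0 → q7 → q2 → q3 → q8 on input abba.
No string of length < 4 is accepted (BFS exhausts all shorter strings without reaching an accepting state), and abba is the lexicographically least accepting string of length 4.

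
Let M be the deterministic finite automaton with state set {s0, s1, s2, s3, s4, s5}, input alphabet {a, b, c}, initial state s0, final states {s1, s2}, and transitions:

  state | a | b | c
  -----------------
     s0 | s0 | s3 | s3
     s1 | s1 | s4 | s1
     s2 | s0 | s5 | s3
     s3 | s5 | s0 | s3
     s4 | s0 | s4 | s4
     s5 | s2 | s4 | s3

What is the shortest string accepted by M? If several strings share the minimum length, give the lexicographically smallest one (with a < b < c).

A breadth-first search from s0 reaches an accepting state first via the path s0 → s3 → s5 → s2 on input baa.
No string of length < 3 is accepted (BFS exhausts all shorter strings without reaching an accepting state), and baa is the lexicographically least accepting string of length 3.

baa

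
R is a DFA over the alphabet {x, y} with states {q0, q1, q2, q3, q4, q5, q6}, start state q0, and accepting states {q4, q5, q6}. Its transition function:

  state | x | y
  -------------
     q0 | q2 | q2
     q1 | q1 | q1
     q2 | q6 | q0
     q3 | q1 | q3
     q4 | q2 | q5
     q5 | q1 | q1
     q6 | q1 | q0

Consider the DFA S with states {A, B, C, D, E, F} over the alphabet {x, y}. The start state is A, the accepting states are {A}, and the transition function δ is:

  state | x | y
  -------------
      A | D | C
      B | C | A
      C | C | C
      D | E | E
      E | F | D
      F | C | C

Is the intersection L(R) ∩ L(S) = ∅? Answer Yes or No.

Yes

Exploring the product automaton R × S from the start pair (q0, A), following both machines on each input symbol, reaches 13 state pairs: (q0, A), (q2, D), (q2, C), (q6, E), (q0, E), (q6, C), (q0, C), (q1, F), (q0, D), (q2, F), (q1, C), (q2, E), (q6, F).
R accepts in {q4, q5, q6} and S accepts in {A}; no reachable pair has both components accepting, so no string drives both machines to acceptance simultaneously and L(R) ∩ L(S) = ∅.
So no string is accepted by both, and the intersection is empty.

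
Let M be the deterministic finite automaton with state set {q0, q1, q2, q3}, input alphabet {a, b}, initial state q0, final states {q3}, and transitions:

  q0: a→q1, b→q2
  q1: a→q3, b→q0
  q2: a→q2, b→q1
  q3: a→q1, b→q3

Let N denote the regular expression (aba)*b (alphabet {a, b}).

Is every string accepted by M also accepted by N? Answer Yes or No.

No

The string aa is in L(M) but not in L(N).
So L(M) ⊄ L(N).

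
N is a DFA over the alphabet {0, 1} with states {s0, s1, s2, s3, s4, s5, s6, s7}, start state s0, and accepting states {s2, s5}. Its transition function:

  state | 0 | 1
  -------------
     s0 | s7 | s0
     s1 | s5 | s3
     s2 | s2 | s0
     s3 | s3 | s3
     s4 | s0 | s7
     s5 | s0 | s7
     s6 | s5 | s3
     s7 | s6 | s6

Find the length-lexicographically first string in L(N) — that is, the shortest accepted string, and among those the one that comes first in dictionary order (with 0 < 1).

000

A breadth-first search from s0 reaches an accepting state first via the path s0 → s7 → s6 → s5 on input 000.
No string of length < 3 is accepted (BFS exhausts all shorter strings without reaching an accepting state), and 000 is the lexicographically least accepting string of length 3.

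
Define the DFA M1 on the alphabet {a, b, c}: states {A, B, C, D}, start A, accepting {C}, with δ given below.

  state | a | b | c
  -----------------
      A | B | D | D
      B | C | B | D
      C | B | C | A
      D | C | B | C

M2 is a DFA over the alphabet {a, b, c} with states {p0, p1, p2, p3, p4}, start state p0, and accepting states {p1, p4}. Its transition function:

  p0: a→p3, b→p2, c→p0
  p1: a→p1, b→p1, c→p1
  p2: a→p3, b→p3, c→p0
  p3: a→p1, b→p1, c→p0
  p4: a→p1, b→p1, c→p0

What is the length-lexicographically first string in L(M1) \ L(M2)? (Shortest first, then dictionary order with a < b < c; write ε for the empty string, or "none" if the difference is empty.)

ba

The string ba is accepted by M1 but not by M2.
No shorter string lies in the difference, and ba is the lexicographically first length-2 string in L(M1) \ L(M2).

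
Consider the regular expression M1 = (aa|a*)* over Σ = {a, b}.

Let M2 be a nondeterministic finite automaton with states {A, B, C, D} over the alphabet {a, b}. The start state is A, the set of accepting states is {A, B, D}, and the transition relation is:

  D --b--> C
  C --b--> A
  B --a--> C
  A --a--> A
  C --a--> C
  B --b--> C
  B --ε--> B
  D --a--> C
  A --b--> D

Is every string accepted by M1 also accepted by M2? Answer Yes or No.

Converting the expression M1 to a DFA (subset construction, then merging equivalent states) gives the minimal DFA with states {r0, r1}, start state r0, accepting states {r0} and transitions r0: a→r0, b→r1; r1: a→r1, b→r1.
Exploring the product automaton M1 × M2 from the start pair (r0, A), following both machines on each input symbol, reaches 4 state pairs: (r0, A), (r1, D), (r1, C), (r1, A).
M1 accepts in {r0} and M2 accepts in {A, B, D}. The reachable pairs whose M1-component is accepting are (r0, A); in each of them the M2-component is accepting too, so the product for L(M1) \ L(M2) (M1-component accepting, M2-component rejecting) has no reachable accepting pair and the difference is empty.
Hence every string in L(M1) is also in L(M2).

Yes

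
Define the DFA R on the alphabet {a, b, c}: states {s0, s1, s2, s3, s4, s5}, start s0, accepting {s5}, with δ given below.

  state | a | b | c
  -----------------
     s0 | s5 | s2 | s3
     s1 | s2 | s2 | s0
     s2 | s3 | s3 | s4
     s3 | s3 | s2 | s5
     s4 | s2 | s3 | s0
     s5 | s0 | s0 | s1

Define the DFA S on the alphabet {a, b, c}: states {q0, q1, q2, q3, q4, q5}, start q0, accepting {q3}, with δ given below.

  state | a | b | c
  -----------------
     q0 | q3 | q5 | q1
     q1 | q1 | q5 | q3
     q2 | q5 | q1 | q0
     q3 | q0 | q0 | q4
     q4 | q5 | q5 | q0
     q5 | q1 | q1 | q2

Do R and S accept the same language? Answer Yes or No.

Yes

Exploring the product automaton R × S from the start pair (s0, q0), following both machines on each input symbol, reaches 6 state pairs: (s0, q0), (s5, q3), (s2, q5), (s3, q1), (s1, q4), (s4, q2).
R accepts in {s5} and S accepts in {q3}. In every reachable pair the two components are either both accepting — (s5, q3) — or both non-accepting, so no string is accepted by exactly one of the machines: L(R) \ L(S) and L(S) \ L(R) are both empty.
Hence every string is accepted by R iff it is accepted by S, and the two languages coincide.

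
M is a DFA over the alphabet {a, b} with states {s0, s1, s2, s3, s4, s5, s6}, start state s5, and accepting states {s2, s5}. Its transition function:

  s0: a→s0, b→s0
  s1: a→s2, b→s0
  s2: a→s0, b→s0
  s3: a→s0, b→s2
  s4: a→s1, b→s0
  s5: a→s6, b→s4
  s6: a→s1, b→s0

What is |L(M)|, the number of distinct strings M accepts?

3

The useful subgraph on states {s1, s2, s4, s5, s6} is acyclic, so L(M) is finite; the longest accepting path visits 4 useful states, giving maximum string length 3.
Counting accepting paths from s5 by length: 1 of length 0, 2 of length 3. Total 3.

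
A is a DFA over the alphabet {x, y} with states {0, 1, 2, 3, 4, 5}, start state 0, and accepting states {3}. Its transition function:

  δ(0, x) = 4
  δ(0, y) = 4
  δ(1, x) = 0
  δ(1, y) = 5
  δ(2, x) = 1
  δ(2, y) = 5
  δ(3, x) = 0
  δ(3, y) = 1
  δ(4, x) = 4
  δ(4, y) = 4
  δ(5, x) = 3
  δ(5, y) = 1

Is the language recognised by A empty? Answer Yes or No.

Yes

The states reachable from the start state are {0, 4}.
None of the accepting states {3} is reachable, so no string is accepted and L(A) = ∅.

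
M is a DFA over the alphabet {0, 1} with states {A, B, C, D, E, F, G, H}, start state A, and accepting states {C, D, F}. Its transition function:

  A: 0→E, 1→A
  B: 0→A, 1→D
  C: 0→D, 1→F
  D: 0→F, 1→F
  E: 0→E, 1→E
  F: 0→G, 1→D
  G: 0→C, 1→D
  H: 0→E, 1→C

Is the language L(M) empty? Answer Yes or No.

Yes

The states reachable from the start state are {A, E}.
None of the accepting states {C, D, F} is reachable, so no string is accepted and L(M) = ∅.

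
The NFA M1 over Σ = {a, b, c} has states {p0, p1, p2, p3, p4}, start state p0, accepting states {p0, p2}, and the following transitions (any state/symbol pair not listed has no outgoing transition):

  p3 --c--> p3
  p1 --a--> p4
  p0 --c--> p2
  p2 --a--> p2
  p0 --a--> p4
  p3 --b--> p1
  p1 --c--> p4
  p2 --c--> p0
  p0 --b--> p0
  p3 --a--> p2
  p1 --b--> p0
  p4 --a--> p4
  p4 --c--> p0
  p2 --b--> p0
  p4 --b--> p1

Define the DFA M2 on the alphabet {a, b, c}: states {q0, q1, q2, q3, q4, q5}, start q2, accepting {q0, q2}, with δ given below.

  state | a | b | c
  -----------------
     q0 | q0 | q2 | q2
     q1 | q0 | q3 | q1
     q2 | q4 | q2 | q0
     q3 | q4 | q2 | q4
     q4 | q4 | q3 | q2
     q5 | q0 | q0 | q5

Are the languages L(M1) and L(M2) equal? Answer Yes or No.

Yes

Exploring the product automaton M1 × M2 from the start pair (p0, q2), following both machines on each input symbol, reaches 4 state pairs: (p0, q2), (p4, q4), (p2, q0), (p1, q3).
M1 accepts in {p0, p2} and M2 accepts in {q0, q2}. In every reachable pair the two components are either both accepting — (p0, q2), (p2, q0) — or both non-accepting, so no string is accepted by exactly one of the machines: L(M1) \ L(M2) and L(M2) \ L(M1) are both empty.
Hence every string is accepted by M1 iff it is accepted by M2, and the two languages coincide.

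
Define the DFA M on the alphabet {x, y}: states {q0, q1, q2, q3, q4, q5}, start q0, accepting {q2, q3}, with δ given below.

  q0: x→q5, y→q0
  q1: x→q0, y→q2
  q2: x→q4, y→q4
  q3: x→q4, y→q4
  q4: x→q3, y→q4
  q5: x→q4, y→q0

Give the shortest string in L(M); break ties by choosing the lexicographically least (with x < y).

A breadth-first search from q0 reaches an accepting state first via the path q0 → q5 → q4 → q3 on input xxx.
No string of length < 3 is accepted (BFS exhausts all shorter strings without reaching an accepting state), and xxx is the lexicographically least accepting string of length 3.

xxx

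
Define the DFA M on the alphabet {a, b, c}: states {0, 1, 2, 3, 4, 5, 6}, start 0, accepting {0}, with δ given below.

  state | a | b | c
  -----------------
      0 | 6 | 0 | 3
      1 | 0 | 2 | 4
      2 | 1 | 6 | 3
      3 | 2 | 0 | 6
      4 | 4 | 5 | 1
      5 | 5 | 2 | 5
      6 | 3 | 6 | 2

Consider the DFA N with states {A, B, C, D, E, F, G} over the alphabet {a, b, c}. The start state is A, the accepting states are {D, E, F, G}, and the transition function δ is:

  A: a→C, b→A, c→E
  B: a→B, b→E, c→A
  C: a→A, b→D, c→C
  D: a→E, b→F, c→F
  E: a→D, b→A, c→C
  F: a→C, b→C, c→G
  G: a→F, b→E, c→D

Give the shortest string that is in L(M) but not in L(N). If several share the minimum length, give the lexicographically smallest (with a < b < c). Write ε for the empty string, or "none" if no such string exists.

The empty string ε is accepted by M but not by N.
Since ε is the unique shortest string, it is the required witness.

ε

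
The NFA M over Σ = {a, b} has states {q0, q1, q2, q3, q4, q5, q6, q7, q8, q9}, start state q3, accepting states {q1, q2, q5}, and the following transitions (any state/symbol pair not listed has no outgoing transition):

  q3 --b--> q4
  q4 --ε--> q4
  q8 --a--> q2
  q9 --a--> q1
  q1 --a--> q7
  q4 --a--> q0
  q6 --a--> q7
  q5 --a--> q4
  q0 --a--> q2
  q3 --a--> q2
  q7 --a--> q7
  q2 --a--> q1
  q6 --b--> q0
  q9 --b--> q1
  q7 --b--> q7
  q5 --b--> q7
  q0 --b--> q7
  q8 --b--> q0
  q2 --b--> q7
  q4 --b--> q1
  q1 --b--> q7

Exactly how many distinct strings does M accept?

The useful subgraph on states {q0, q1, q2, q3, q4} is acyclic, so L(M) is finite; the longest accepting path visits 5 useful states, giving maximum string length 4.
Counting accepting paths from q3 by length: 1 of length 1, 2 of length 2, 1 of length 3, 1 of length 4. Total 5.

5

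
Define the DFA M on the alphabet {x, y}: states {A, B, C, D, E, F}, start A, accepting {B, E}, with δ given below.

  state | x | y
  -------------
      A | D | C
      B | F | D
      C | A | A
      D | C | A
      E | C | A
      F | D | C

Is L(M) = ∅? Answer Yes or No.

Yes

The states reachable from the start state are {A, C, D}.
None of the accepting states {B, E} is reachable, so no string is accepted and L(M) = ∅.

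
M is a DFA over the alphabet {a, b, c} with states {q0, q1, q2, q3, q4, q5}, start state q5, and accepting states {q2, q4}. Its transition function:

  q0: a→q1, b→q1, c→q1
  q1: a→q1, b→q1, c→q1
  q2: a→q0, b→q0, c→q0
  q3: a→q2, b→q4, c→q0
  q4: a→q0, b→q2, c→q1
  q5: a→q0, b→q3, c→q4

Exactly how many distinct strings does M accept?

The useful subgraph on states {q2, q3, q4, q5} is acyclic, so L(M) is finite; the longest accepting path visits 4 useful states, giving maximum string length 3.
Counting accepting paths from q5 by length: 1 of length 1, 3 of length 2, 1 of length 3. Total 5.

5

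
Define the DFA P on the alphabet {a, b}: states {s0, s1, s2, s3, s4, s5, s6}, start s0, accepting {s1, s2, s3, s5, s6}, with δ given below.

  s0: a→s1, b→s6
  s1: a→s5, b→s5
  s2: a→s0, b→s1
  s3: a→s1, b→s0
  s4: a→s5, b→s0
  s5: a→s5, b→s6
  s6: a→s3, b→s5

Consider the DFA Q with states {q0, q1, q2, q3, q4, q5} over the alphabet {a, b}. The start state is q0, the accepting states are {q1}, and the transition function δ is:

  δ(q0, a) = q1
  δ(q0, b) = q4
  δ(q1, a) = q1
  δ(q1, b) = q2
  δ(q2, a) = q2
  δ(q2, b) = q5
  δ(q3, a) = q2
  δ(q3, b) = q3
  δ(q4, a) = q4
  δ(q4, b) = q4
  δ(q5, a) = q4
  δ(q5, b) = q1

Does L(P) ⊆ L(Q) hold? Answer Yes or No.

No

The string b is in L(P) but not in L(Q).
So L(P) ⊄ L(Q).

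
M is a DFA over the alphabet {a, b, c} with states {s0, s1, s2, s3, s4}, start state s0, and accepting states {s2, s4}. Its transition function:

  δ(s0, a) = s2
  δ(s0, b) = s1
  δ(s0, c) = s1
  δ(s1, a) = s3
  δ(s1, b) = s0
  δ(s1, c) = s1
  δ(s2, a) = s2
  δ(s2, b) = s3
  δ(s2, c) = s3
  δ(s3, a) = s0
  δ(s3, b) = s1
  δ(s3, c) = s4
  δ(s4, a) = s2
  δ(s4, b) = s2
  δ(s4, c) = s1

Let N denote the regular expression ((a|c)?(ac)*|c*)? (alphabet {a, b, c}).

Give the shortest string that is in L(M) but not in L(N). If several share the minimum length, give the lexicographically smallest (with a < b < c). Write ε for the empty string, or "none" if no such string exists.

The string aa is accepted by M but not by N.
No shorter string lies in the difference, and aa is the lexicographically first length-2 string in L(M) \ L(N).

aa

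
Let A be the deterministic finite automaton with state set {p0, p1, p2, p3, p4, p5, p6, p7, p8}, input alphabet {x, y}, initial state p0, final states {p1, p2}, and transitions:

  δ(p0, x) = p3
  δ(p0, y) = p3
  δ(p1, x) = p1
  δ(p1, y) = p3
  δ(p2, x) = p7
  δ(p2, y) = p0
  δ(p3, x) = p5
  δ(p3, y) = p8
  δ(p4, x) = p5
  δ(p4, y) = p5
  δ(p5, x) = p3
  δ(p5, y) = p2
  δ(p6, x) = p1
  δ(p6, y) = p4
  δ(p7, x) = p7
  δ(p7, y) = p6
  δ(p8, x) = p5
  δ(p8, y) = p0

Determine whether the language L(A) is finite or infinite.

State p0 is reachable from the start and can reach an accepting state, and it lies on the cycle p0 → p3 → p8 → p0.
Traversing that cycle any number of times yields accepted strings of unbounded length, so the language is infinite.

infinite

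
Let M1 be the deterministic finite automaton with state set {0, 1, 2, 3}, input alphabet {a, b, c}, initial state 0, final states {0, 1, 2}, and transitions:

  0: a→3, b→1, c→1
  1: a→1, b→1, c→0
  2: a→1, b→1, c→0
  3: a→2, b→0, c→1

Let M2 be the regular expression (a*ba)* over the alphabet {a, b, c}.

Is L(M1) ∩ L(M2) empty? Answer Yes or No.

No

The empty string ε is accepted by both M1 and M2.
Hence L(M1) ∩ L(M2) ≠ ∅.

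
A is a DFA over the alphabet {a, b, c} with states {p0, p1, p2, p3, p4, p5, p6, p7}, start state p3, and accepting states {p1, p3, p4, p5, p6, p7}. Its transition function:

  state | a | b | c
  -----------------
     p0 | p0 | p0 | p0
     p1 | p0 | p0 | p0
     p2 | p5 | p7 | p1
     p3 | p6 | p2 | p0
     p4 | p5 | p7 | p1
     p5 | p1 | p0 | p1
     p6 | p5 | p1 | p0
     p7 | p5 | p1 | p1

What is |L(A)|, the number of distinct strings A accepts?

16

The useful subgraph on states {p1, p2, p3, p5, p6, p7} is acyclic, so L(A) is finite; the longest accepting path visits 5 useful states, giving maximum string length 4.
Counting accepting paths from p3 by length: 1 of length 0, 1 of length 1, 5 of length 2, 7 of length 3, 2 of length 4. Total 16.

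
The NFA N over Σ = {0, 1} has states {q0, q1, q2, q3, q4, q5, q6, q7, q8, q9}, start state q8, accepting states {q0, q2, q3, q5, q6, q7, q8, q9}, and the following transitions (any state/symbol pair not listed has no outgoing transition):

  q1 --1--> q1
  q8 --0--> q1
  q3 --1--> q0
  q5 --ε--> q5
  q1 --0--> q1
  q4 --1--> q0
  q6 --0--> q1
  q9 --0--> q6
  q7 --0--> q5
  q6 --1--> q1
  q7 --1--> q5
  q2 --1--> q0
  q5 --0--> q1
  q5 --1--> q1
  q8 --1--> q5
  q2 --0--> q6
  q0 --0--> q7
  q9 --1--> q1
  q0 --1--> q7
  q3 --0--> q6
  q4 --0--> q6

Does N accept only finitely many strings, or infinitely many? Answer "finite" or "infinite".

The useful states (reachable from q8 and able to reach an accepting state) are {q5, q8}.
Restricted to these states the transition graph has no cycle, so every accepting path has bounded length and L is finite.

finite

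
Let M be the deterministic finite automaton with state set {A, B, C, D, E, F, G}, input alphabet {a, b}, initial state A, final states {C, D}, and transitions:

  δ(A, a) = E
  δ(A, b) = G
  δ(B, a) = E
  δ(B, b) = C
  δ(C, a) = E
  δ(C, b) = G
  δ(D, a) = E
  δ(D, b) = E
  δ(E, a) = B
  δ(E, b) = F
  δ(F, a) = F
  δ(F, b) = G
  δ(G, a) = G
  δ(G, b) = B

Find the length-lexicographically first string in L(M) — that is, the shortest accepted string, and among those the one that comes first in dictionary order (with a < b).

aab

A breadth-first search from A reaches an accepting state first via the path A → E → B → C on input aab.
No string of length < 3 is accepted (BFS exhausts all shorter strings without reaching an accepting state), and aab is the lexicographically least accepting string of length 3.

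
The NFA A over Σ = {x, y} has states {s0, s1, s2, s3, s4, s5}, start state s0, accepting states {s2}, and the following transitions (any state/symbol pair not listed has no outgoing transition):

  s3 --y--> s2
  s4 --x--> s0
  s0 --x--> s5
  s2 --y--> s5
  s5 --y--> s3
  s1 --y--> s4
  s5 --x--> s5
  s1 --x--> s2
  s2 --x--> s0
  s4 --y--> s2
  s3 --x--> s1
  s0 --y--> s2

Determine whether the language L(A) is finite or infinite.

State s0 is reachable from the start and can reach an accepting state, and it lies on the cycle s0 → s2 → s0.
Traversing that cycle any number of times yields accepted strings of unbounded length, so the language is infinite.

infinite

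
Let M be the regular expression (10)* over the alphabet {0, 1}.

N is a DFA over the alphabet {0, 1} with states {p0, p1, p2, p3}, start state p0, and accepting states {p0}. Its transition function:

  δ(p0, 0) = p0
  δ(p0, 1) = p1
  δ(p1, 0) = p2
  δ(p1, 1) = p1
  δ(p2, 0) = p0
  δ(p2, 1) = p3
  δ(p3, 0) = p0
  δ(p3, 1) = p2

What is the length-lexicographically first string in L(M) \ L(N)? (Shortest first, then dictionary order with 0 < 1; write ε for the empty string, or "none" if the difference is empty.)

10

The string 10 is accepted by M but not by N.
No shorter string lies in the difference, and 10 is the lexicographically first length-2 string in L(M) \ L(N).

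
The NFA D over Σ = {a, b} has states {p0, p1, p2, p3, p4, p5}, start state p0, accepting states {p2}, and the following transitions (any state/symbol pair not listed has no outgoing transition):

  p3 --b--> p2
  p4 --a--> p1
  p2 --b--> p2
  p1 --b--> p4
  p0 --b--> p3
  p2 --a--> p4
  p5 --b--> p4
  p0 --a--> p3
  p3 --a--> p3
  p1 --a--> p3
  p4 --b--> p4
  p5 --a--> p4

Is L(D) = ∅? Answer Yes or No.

The string ab is accepted: the run p0 → p3 → p2 ends in the accepting state p2.
Since at least one string is accepted, L(D) is not empty.

No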